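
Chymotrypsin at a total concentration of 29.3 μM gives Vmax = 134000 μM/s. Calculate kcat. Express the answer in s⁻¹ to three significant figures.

kcat = Vmax/[E]total = 134000 μM/s / 29.3 μM = 4570 s⁻¹.

4570 s⁻¹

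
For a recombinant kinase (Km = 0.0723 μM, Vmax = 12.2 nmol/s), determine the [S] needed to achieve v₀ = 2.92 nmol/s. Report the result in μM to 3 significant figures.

0.0227 μM

The required fractional saturation is v/Vmax = 2.92/12.2 = 0.2393.
Then [S]/(Km+[S]) = 0.2393 ⇒ [S] = 0.0723 × 0.2393/(1 − 0.2393) = 0.0227 μM.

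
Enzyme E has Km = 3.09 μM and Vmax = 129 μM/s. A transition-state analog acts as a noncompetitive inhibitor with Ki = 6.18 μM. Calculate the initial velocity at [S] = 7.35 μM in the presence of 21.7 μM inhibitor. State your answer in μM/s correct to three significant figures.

α = 1 + [I]/Ki = 1 + 21.7/6.18 = 4.511.
For a noncompetitive inhibitor, Vmax is reduced to Vmax/α while Km is unchanged: Km,app = 3.09 μM, Vmax,app = 28.6 μM/s.
v = Vmax,app·[S]/(Km,app + [S]) = 28.6 × 7.35/(3.09 + 7.35) = 20.1 μM/s.

20.1 μM/s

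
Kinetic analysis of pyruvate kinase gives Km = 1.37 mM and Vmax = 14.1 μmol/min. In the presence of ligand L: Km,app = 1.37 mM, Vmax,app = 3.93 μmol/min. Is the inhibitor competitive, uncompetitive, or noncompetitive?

noncompetitive

Vmax decreases (14.1 → 3.93 μmol/min) while Km is unchanged — pure noncompetitive inhibition.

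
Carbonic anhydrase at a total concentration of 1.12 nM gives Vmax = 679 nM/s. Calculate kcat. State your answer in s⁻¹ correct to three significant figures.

606 s⁻¹

kcat = Vmax/[E]total = 679 nM/s / 1.12 nM = 606 s⁻¹.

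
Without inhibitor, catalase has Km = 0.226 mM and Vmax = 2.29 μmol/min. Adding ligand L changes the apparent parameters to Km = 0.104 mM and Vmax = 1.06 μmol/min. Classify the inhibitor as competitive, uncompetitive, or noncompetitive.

Both Km and Vmax decrease by the same factor (~2.17-fold) — characteristic of uncompetitive inhibition.

uncompetitive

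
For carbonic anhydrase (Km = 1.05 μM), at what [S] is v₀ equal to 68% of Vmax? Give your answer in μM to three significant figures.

v/Vmax = [S]/(Km+[S]) = 0.68, so [S] = Km·0.68/(1 − 0.68) = 1.05 × 2.125.
[S] = 2.23 μM.

2.23 μM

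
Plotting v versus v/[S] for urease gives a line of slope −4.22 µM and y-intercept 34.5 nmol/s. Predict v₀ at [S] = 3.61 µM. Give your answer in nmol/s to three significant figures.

In the Eadie–Hofstee form v = Vmax − Km·(v/[S]), the slope is −Km and the intercept is Vmax, so Km = 4.22 µM and Vmax = 34.5 nmol/s.
v = 34.5 × 3.61/(4.22 + 3.61) = 15.9 nmol/s.

15.9 nmol/s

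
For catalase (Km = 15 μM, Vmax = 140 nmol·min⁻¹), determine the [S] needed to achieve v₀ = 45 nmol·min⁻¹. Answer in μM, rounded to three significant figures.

Rearranging v = Vmax[S]/(Km+[S]) gives [S] = Km·v/(Vmax − v).
[S] = 15 × 45 / (140 − 45) = 675.0/95.00 = 7.11 μM.

7.11 μM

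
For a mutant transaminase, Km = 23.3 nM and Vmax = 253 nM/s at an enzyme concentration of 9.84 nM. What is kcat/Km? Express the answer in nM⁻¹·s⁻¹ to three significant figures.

kcat = Vmax/[E]total = 253/9.84 = 25.7 s⁻¹.
kcat/Km = 25.7/23.3 = 1.10 nM⁻¹·s⁻¹.

1.10 nM⁻¹·s⁻¹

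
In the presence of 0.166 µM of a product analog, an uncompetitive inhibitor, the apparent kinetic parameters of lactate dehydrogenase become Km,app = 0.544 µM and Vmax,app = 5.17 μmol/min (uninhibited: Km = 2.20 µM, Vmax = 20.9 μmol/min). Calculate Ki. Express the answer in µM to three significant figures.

0.0546 µM

Uncompetitive: Vmax,app = Vmax/α (and Km,app = Km/α) with α = 1 + [I]/Ki.
α = Vmax/Vmax,app = 20.9/5.17 = 4.043.
Ki = [I]/(α − 1) = 0.166/3.043 = 0.0546 µM.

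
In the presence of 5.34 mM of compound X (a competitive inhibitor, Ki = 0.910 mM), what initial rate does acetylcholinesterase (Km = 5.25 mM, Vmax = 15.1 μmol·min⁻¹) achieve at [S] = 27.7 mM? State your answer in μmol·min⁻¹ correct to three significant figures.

With α = 1 + [I]/Ki = 1 + 5.34/0.910 = 6.868, the competitive rate law is v = Vmax[S] / (αKm + [S]).
v = 15.1×27.7 / (6.868×5.25 + 27.7) = 418.3/63.76 = 6.56 μmol·min⁻¹.

6.56 μmol·min⁻¹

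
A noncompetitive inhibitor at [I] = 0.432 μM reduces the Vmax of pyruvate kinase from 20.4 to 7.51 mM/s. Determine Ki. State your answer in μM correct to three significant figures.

0.252 μM

Noncompetitive: Vmax,app = Vmax/α with α = 1 + [I]/Ki.
α = Vmax/Vmax,app = 20.4/7.51 = 2.716.
Since α = 1 + [I]/Ki, [I]/Ki = 2.716 − 1 = 1.716 and Ki = 0.432/1.716 = 0.252 μM.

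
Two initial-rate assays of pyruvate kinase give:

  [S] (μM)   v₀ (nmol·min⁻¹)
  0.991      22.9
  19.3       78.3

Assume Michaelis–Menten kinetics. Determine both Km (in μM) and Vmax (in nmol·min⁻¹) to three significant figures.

Km = 2.91 μM; Vmax = 90.1 nmol·min⁻¹

From v = Vmax[S]/(Km+[S]), each point gives Vmax = v(Km+[S])/[S].
Equating: 22.9(Km+0.991)/0.991 = 78.3(Km+19.3)/19.3.
23.11·Km + 22.9 = 4.057·Km + 78.3, so (23.11 − 4.057)·Km = 78.3 − 22.9.
Km = 55.40/19.05 = 2.91 μM; then Vmax = 22.9(2.91+0.991)/0.991 = 90.1 nmol·min⁻¹.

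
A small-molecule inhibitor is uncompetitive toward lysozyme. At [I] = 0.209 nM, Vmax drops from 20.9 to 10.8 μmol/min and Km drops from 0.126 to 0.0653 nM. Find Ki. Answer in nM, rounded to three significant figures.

0.223 nM

Uncompetitive: Vmax,app = Vmax/α (and Km,app = Km/α) with α = 1 + [I]/Ki.
α = Vmax/Vmax,app = 20.9/10.8 = 1.935.
Ki = [I]/(α − 1) = 0.209/0.9352 = 0.223 nM.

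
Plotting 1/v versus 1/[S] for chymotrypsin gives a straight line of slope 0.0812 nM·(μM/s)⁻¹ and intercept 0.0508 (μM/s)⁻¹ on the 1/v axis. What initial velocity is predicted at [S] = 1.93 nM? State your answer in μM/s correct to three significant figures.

The y-intercept is 1/Vmax, so Vmax = 1/0.0508 = 19.7 μM/s.
The slope is Km/Vmax, so Km = 0.0812 × 19.7 = 1.60 nM.
Then v = 19.7 × 1.93/(1.60 + 1.93) = 10.8 μM/s.

10.8 μM/s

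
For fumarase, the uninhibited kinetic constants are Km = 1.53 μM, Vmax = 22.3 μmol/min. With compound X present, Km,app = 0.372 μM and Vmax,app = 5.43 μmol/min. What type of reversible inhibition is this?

uncompetitive

Both Km and Vmax decrease by the same factor (~4.11-fold) — characteristic of uncompetitive inhibition.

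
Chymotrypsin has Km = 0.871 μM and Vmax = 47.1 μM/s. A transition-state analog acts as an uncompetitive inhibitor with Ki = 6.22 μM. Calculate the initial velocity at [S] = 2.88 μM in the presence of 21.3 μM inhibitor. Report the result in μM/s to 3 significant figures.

α = 1 + [I]/Ki = 1 + 21.3/6.22 = 4.424.
For an uncompetitive inhibitor, both parameters are divided by α, giving Vmax/α and Km/α: Km,app = 0.197 μM, Vmax,app = 10.6 μM/s.
v = Vmax,app·[S]/(Km,app + [S]) = 10.6 × 2.88/(0.197 + 2.88) = 9.96 μM/s.

9.96 μM/s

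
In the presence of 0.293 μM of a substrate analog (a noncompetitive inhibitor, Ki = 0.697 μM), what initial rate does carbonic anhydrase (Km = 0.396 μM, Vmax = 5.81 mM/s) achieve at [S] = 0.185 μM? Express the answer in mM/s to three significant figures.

1.30 mM/s

With α = 1 + [I]/Ki = 1 + 0.293/0.697 = 1.420, the noncompetitive rate law is v = (Vmax/α)·[S] / (Km + [S]).
v = (5.81/1.420)×0.185 / (0.396 + 0.185) = 0.7567/0.5810 = 1.30 mM/s.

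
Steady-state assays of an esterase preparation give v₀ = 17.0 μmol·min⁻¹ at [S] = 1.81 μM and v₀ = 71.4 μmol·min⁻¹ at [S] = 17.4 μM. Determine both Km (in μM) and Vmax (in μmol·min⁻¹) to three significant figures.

In reciprocal form, 1/v = (Km/Vmax)·(1/[S]) + 1/Vmax. The two points give (1/[S], 1/v) = (0.5525, 0.05882) and (0.05747, 0.01401).
Slope = (0.05882 − 0.01401)/(0.5525 − 0.05747) = 0.09054; intercept = 0.05882 − 0.09054×0.5525 = 0.008802.
Vmax = 1/intercept = 114 μmol·min⁻¹; Km = slope × Vmax = 0.09054 × 114 = 10.3 μM.

Km = 10.3 μM; Vmax = 114 μmol·min⁻¹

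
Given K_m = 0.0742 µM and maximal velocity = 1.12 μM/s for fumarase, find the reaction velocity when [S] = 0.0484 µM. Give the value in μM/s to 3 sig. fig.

0.442 μM/s

[S]/(Km+[S]) = 0.0484/0.1226 = 0.3948, the fractional saturation.
v = 0.3948 × Vmax = 0.3948 × 1.12 = 0.442 μM/s.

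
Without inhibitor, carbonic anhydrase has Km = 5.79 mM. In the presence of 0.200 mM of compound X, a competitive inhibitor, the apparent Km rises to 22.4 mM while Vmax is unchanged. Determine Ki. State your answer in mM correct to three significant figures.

0.0697 mM

Competitive: Km,app = α·Km with α = 1 + [I]/Ki.
α = Km,app/Km = 22.4/5.79 = 3.869.
Since α = 1 + [I]/Ki, [I]/Ki = 3.869 − 1 = 2.869 and Ki = 0.200/2.869 = 0.0697 mM.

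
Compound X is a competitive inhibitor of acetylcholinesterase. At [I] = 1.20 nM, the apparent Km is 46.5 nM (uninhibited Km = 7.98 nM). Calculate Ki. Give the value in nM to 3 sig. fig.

Competitive: Km,app = α·Km with α = 1 + [I]/Ki.
α = Km,app/Km = 46.5/7.98 = 5.827.
Since α = 1 + [I]/Ki, [I]/Ki = 5.827 − 1 = 4.827 and Ki = 1.20/4.827 = 0.249 nM.

0.249 nM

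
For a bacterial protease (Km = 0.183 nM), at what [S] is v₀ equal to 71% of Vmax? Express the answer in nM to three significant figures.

v/Vmax = [S]/(Km+[S]) = 0.71, so [S] = Km·0.71/(1 − 0.71) = 0.183 × 2.448.
[S] = 0.448 nM.

0.448 nM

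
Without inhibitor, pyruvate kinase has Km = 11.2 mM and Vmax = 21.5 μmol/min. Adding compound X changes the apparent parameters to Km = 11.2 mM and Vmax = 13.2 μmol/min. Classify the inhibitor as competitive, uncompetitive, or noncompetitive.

noncompetitive

Vmax decreases (21.5 → 13.2 μmol/min) while Km is unchanged — pure noncompetitive inhibition.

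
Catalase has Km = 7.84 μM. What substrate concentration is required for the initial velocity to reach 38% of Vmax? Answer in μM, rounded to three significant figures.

v/Vmax = [S]/(Km+[S]) = 0.38, so [S] = Km·0.38/(1 − 0.38) = 7.84 × 0.6129.
[S] = 4.81 μM.

4.81 μM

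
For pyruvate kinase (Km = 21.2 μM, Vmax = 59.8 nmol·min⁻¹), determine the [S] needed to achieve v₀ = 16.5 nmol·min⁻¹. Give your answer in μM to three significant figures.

Rearranging v = Vmax[S]/(Km+[S]) gives [S] = Km·v/(Vmax − v).
[S] = 21.2 × 16.5 / (59.8 − 16.5) = 349.8/43.30 = 8.08 μM.

8.08 μM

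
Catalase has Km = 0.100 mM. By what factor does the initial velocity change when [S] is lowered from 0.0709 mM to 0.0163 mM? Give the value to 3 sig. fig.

The fractional saturations are [S]/(Km+[S]) = 0.0709/0.1709 = 0.4149 and 0.0163/0.1163 = 0.1402.
v₂/v₁ is just their ratio: 0.1402/0.4149 = 0.338.

0.338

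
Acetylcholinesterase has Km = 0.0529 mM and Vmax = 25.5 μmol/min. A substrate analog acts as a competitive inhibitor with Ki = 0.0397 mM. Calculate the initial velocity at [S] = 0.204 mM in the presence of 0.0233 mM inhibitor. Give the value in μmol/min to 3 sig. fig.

18.1 μmol/min

With α = 1 + [I]/Ki = 1 + 0.0233/0.0397 = 1.587, the competitive rate law is v = Vmax[S] / (αKm + [S]).
v = 25.5×0.204 / (1.587×0.0529 + 0.204) = 5.202/0.2879 = 18.1 μmol/min.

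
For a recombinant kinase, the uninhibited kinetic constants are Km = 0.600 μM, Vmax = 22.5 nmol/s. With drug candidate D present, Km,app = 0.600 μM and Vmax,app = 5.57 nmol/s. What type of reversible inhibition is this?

Vmax decreases (22.5 → 5.57 nmol/s) while Km is unchanged — pure noncompetitive inhibition.

noncompetitive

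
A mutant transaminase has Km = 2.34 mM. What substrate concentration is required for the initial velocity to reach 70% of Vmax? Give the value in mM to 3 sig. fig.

v/Vmax = [S]/(Km+[S]) = 0.7, so [S] = Km·0.7/(1 − 0.7) = 2.34 × 2.333.
[S] = 5.46 mM.

5.46 mM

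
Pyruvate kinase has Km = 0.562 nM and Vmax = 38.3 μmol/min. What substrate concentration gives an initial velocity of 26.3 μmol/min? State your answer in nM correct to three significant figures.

1.23 nM

Rearranging v = Vmax[S]/(Km+[S]) gives [S] = Km·v/(Vmax − v).
[S] = 0.562 × 26.3 / (38.3 − 26.3) = 14.78/12.00 = 1.23 nM.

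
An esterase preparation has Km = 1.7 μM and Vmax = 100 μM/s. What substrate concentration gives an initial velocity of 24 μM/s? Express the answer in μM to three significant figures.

0.537 μM

The required fractional saturation is v/Vmax = 24/100 = 0.2400.
Then [S]/(Km+[S]) = 0.2400 ⇒ [S] = 1.7 × 0.2400/(1 − 0.2400) = 0.537 μM.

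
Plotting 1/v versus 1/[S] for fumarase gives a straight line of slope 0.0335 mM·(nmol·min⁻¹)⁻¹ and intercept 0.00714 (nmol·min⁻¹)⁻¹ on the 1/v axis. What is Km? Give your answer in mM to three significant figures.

y-intercept = 1/Vmax ⇒ Vmax = 140 nmol·min⁻¹; slope = Km/Vmax ⇒ Km = slope × Vmax.
Km = 0.0335 × 140 = 4.69 mM.

4.69 mM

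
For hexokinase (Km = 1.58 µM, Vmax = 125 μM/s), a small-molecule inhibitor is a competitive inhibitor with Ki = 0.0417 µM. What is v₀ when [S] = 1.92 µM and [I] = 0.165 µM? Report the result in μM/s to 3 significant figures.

24.6 μM/s

With α = 1 + [I]/Ki = 1 + 0.165/0.0417 = 4.957, the competitive rate law is v = Vmax[S] / (αKm + [S]).
v = 125×1.92 / (4.957×1.58 + 1.92) = 240.0/9.752 = 24.6 μM/s.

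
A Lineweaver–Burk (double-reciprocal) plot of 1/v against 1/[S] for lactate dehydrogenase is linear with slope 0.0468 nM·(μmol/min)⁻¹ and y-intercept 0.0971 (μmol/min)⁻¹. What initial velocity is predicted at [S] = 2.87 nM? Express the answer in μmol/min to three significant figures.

The y-intercept is 1/Vmax, so Vmax = 1/0.0971 = 10.3 μmol/min.
The slope is Km/Vmax, so Km = 0.0468 × 10.3 = 0.482 nM.
Then v = 10.3 × 2.87/(0.482 + 2.87) = 8.82 μmol/min.

8.82 μmol/min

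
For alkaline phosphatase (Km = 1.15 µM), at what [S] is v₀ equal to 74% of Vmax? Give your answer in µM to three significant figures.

3.27 µM

v/Vmax = [S]/(Km+[S]) = 0.74, so [S] = Km·0.74/(1 − 0.74) = 1.15 × 2.846.
[S] = 3.27 µM.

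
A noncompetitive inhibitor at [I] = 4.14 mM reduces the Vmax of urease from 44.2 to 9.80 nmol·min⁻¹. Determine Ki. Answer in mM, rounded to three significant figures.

Noncompetitive: Vmax,app = Vmax/α with α = 1 + [I]/Ki.
α = Vmax/Vmax,app = 44.2/9.80 = 4.510.
Since α = 1 + [I]/Ki, [I]/Ki = 4.510 − 1 = 3.510 and Ki = 4.14/3.510 = 1.18 mM.

1.18 mM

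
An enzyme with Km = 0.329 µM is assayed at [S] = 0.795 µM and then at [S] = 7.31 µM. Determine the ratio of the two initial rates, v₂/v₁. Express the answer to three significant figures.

1.35

Since Vmax cancels, v₂/v₁ = [S]₂(Km+[S]₁) / [S]₁(Km+[S]₂).
= 7.31×(0.329+0.795) / (0.795×(0.329+7.31)) = 8.216/6.073 = 1.35.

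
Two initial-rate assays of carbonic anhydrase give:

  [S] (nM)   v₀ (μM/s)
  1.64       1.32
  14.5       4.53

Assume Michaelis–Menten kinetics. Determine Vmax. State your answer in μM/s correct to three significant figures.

6.57 μM/s

In reciprocal form, 1/v = (Km/Vmax)·(1/[S]) + 1/Vmax. The two points give (1/[S], 1/v) = (0.6098, 0.7576) and (0.06897, 0.2208).
Slope = (0.7576 − 0.2208)/(0.6098 − 0.06897) = 0.9927; intercept = 0.7576 − 0.9927×0.6098 = 0.1523.
Vmax = 1/intercept = 6.57 μM/s; Km = slope × Vmax = 0.9927 × 6.57 = 6.52 nM.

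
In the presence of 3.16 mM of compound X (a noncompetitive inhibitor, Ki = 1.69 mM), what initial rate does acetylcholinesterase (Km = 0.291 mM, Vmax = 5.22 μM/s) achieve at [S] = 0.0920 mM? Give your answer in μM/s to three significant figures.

With α = 1 + [I]/Ki = 1 + 3.16/1.69 = 2.870, the noncompetitive rate law is v = (Vmax/α)·[S] / (Km + [S]).
v = (5.22/2.870)×0.0920 / (0.291 + 0.0920) = 0.1673/0.3830 = 0.437 μM/s.

0.437 μM/s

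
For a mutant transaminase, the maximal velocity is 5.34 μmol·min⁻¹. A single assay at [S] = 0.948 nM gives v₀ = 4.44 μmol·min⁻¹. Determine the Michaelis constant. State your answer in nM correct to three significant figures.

0.192 nM

From v = Vmax[S]/(Km+[S]), Km = [S](Vmax − v)/v.
Km = 0.948 × (5.34 − 4.44) / 4.44 = 0.8532/4.44 = 0.192 nM.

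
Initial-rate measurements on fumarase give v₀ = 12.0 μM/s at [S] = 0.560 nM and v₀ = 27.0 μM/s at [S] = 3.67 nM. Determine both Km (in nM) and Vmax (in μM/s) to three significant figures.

Km = 1.07 nM; Vmax = 34.8 μM/s

In reciprocal form, 1/v = (Km/Vmax)·(1/[S]) + 1/Vmax. The two points give (1/[S], 1/v) = (1.786, 0.08333) and (0.2725, 0.03704).
Slope = (0.08333 − 0.03704)/(1.786 − 0.2725) = 0.03059; intercept = 0.08333 − 0.03059×1.786 = 0.02870.
Vmax = 1/intercept = 34.8 μM/s; Km = slope × Vmax = 0.03059 × 34.8 = 1.07 nM.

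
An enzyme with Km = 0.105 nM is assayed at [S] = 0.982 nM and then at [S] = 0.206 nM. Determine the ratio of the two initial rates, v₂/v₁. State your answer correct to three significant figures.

0.733

Since Vmax cancels, v₂/v₁ = [S]₂(Km+[S]₁) / [S]₁(Km+[S]₂).
= 0.206×(0.105+0.982) / (0.982×(0.105+0.206)) = 0.2239/0.3054 = 0.733.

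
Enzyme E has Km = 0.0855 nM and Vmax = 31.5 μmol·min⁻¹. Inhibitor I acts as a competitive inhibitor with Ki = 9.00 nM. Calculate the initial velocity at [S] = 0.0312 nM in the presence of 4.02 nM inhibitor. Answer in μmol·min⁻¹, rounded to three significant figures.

α = 1 + [I]/Ki = 1 + 4.02/9.00 = 1.447.
For a competitive inhibitor, Vmax is unchanged and the apparent Km becomes α·Km: Km,app = 0.124 nM, Vmax,app = 31.5 μmol·min⁻¹.
v = Vmax,app·[S]/(Km,app + [S]) = 31.5 × 0.0312/(0.124 + 0.0312) = 6.35 μmol·min⁻¹.

6.35 μmol·min⁻¹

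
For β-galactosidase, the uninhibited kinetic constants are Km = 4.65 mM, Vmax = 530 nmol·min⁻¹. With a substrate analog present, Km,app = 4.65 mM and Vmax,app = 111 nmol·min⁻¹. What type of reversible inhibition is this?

noncompetitive

Vmax decreases (530 → 111 nmol·min⁻¹) while Km is unchanged — pure noncompetitive inhibition.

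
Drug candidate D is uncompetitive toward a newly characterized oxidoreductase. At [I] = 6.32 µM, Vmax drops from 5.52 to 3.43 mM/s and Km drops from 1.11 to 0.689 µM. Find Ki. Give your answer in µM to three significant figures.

Uncompetitive: Vmax,app = Vmax/α (and Km,app = Km/α) with α = 1 + [I]/Ki.
α = Vmax/Vmax,app = 5.52/3.43 = 1.609.
Ki = [I]/(α − 1) = 6.32/0.6093 = 10.4 µM.

10.4 µM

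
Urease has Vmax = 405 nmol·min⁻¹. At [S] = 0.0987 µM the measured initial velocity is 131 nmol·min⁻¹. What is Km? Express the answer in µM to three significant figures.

0.206 µM

v/Vmax = 131/405 = 0.3235 = [S]/(Km+[S]).
So Km + [S] = [S]/0.3235 = 0.3051 µM, giving Km = 0.3051 − 0.0987 = 0.206 µM.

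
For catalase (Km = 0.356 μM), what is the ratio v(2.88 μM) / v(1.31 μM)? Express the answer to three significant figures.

Since Vmax cancels, v₂/v₁ = [S]₂(Km+[S]₁) / [S]₁(Km+[S]₂).
= 2.88×(0.356+1.31) / (1.31×(0.356+2.88)) = 4.798/4.239 = 1.13.

1.13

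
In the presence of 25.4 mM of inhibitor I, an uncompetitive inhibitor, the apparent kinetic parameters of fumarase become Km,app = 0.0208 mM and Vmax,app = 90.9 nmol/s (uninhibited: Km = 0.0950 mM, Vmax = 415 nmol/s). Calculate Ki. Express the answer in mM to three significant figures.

7.12 mM

Uncompetitive: Vmax,app = Vmax/α (and Km,app = Km/α) with α = 1 + [I]/Ki.
α = Vmax/Vmax,app = 415/90.9 = 4.565.
Since α = 1 + [I]/Ki, [I]/Ki = 4.565 − 1 = 3.565 and Ki = 25.4/3.565 = 7.12 mM.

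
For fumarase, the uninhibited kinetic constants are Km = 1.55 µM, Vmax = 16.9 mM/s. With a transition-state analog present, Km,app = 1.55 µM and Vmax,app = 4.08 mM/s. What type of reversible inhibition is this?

noncompetitive

Vmax decreases (16.9 → 4.08 mM/s) while Km is unchanged — pure noncompetitive inhibition.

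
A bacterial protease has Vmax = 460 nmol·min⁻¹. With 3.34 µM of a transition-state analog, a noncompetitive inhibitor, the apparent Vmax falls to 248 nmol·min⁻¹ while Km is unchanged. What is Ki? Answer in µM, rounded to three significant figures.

3.91 µM

Noncompetitive: Vmax,app = Vmax/α with α = 1 + [I]/Ki.
α = Vmax/Vmax,app = 460/248 = 1.855.
Since α = 1 + [I]/Ki, [I]/Ki = 1.855 − 1 = 0.8548 and Ki = 3.34/0.8548 = 3.91 µM.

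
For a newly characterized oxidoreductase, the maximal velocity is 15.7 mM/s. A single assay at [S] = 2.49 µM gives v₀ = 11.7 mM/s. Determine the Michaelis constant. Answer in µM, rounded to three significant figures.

From v = Vmax[S]/(Km+[S]), Km = [S](Vmax − v)/v.
Km = 2.49 × (15.7 − 11.7) / 11.7 = 9.960/11.7 = 0.851 µM.

0.851 µM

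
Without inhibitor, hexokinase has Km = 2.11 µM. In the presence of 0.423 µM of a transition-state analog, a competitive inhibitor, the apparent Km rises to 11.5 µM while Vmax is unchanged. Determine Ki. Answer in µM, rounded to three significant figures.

0.0951 µM

Competitive: Km,app = α·Km with α = 1 + [I]/Ki.
α = Km,app/Km = 11.5/2.11 = 5.450.
Since α = 1 + [I]/Ki, [I]/Ki = 5.450 − 1 = 4.450 and Ki = 0.423/4.450 = 0.0951 µM.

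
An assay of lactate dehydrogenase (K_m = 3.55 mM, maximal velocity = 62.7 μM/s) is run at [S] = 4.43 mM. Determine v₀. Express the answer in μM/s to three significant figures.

34.8 μM/s

[S]/(Km+[S]) = 4.43/7.980 = 0.5551, the fractional saturation.
v = 0.5551 × Vmax = 0.5551 × 62.7 = 34.8 μM/s.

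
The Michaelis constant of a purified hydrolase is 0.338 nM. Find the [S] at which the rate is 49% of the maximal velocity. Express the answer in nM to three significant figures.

v/Vmax = [S]/(Km+[S]) = 0.49, so [S] = Km·0.49/(1 − 0.49) = 0.338 × 0.9608.
[S] = 0.325 nM.

0.325 nM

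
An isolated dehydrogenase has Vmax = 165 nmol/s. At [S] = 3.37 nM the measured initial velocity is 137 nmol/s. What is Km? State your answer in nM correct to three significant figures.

0.689 nM

From v = Vmax[S]/(Km+[S]), Km = [S](Vmax − v)/v.
Km = 3.37 × (165 − 137) / 137 = 94.36/137 = 0.689 nM.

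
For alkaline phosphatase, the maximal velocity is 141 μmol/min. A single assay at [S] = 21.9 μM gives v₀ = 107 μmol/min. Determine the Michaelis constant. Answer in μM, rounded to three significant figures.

6.96 μM

From v = Vmax[S]/(Km+[S]), Km = [S](Vmax − v)/v.
Km = 21.9 × (141 − 107) / 107 = 744.6/107 = 6.96 μM.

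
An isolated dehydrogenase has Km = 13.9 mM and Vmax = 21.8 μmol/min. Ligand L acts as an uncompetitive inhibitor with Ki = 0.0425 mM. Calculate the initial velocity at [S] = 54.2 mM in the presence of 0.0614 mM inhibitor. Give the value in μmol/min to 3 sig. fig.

8.07 μmol/min

With α = 1 + [I]/Ki = 1 + 0.0614/0.0425 = 2.445, the uncompetitive rate law is v = (Vmax/α)·[S] / (Km/α + [S]).
v = (21.8/2.445)×54.2 / (13.9/2.445 + 54.2) = 483.3/59.89 = 8.07 μmol/min.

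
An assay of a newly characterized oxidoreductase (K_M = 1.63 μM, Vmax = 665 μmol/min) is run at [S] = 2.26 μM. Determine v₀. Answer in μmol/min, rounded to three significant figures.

[S]/(Km+[S]) = 2.26/3.890 = 0.5810, the fractional saturation.
v = 0.5810 × Vmax = 0.5810 × 665 = 386 μmol/min.

386 μmol/min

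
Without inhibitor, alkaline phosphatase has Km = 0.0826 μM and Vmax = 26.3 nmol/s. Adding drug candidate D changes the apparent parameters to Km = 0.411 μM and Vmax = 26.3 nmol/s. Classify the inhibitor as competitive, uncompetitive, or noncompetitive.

competitive

Km increases (0.0826 → 0.411 μM) while Vmax is unchanged — the hallmark of competitive inhibition.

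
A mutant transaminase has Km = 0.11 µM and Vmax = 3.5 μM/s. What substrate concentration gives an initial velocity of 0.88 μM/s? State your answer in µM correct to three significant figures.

0.0369 µM

Rearranging v = Vmax[S]/(Km+[S]) gives [S] = Km·v/(Vmax − v).
[S] = 0.11 × 0.88 / (3.5 − 0.88) = 0.09680/2.620 = 0.0369 µM.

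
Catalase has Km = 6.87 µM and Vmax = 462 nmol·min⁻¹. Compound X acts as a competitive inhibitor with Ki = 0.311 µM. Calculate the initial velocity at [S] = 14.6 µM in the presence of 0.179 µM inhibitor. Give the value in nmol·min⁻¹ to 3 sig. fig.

With α = 1 + [I]/Ki = 1 + 0.179/0.311 = 1.576, the competitive rate law is v = Vmax[S] / (αKm + [S]).
v = 462×14.6 / (1.576×6.87 + 14.6) = 6745/25.42 = 265 nmol·min⁻¹.

265 nmol·min⁻¹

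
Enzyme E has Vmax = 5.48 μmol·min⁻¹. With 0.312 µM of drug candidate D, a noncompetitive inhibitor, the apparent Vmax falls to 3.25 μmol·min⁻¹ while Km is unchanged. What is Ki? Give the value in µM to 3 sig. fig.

Noncompetitive: Vmax,app = Vmax/α with α = 1 + [I]/Ki.
α = Vmax/Vmax,app = 5.48/3.25 = 1.686.
Ki = [I]/(α − 1) = 0.312/0.6862 = 0.455 µM.

0.455 µM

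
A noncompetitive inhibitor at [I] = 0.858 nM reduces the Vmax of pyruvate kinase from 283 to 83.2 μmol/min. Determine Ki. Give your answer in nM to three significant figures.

Noncompetitive: Vmax,app = Vmax/α with α = 1 + [I]/Ki.
α = Vmax/Vmax,app = 283/83.2 = 3.401.
Since α = 1 + [I]/Ki, [I]/Ki = 3.401 − 1 = 2.401 and Ki = 0.858/2.401 = 0.357 nM.

0.357 nM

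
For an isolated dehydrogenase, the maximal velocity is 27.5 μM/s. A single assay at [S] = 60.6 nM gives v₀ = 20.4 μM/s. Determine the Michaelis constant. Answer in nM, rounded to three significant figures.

v/Vmax = 20.4/27.5 = 0.7418 = [S]/(Km+[S]).
So Km + [S] = [S]/0.7418 = 81.69 nM, giving Km = 81.69 − 60.6 = 21.1 nM.

21.1 nM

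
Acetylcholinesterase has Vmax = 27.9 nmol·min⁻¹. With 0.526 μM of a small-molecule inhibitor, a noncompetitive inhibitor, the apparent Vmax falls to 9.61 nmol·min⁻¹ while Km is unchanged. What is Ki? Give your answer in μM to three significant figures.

Noncompetitive: Vmax,app = Vmax/α with α = 1 + [I]/Ki.
α = Vmax/Vmax,app = 27.9/9.61 = 2.903.
Ki = [I]/(α − 1) = 0.526/1.903 = 0.276 μM.

0.276 μM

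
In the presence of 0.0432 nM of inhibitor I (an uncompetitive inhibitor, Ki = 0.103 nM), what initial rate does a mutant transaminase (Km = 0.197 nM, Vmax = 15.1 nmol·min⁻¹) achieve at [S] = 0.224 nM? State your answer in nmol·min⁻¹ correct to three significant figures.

6.57 nmol·min⁻¹

With α = 1 + [I]/Ki = 1 + 0.0432/0.103 = 1.419, the uncompetitive rate law is v = (Vmax/α)·[S] / (Km/α + [S]).
v = (15.1/1.419)×0.224 / (0.197/1.419 + 0.224) = 2.383/0.3628 = 6.57 nmol·min⁻¹.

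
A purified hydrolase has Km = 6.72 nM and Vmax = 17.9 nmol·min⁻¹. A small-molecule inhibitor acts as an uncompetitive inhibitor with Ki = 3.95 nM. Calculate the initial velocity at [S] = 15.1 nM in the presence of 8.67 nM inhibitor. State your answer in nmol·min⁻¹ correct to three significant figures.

4.92 nmol·min⁻¹

With α = 1 + [I]/Ki = 1 + 8.67/3.95 = 3.195, the uncompetitive rate law is v = (Vmax/α)·[S] / (Km/α + [S]).
v = (17.9/3.195)×15.1 / (6.72/3.195 + 15.1) = 84.60/17.20 = 4.92 nmol·min⁻¹.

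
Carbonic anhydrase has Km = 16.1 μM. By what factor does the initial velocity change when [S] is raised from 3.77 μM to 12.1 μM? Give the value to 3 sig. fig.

Since Vmax cancels, v₂/v₁ = [S]₂(Km+[S]₁) / [S]₁(Km+[S]₂).
= 12.1×(16.1+3.77) / (3.77×(16.1+12.1)) = 240.4/106.3 = 2.26.

2.26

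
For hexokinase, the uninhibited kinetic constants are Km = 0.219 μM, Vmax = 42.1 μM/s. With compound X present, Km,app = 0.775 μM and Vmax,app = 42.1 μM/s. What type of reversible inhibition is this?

competitive

Km increases (0.219 → 0.775 μM) while Vmax is unchanged — the hallmark of competitive inhibition.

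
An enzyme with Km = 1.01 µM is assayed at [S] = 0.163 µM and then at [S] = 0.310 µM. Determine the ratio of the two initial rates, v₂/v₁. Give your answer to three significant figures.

1.69

Since Vmax cancels, v₂/v₁ = [S]₂(Km+[S]₁) / [S]₁(Km+[S]₂).
= 0.310×(1.01+0.163) / (0.163×(1.01+0.310)) = 0.3636/0.2152 = 1.69.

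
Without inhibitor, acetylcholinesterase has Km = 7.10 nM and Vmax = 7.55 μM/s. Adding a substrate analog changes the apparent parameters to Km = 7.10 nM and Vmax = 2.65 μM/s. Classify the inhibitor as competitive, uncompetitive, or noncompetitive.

noncompetitive

Vmax decreases (7.55 → 2.65 μM/s) while Km is unchanged — pure noncompetitive inhibition.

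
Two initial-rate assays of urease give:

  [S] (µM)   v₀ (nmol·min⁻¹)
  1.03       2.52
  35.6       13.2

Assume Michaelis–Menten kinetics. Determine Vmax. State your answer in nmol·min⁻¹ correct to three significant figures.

15.1 nmol·min⁻¹

In reciprocal form, 1/v = (Km/Vmax)·(1/[S]) + 1/Vmax. The two points give (1/[S], 1/v) = (0.9709, 0.3968) and (0.02809, 0.07576).
Slope = (0.3968 − 0.07576)/(0.9709 − 0.02809) = 0.3406; intercept = 0.3968 − 0.3406×0.9709 = 0.06619.
Vmax = 1/intercept = 15.1 nmol·min⁻¹; Km = slope × Vmax = 0.3406 × 15.1 = 5.14 µM.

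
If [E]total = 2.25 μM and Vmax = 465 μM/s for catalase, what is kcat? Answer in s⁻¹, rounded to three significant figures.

kcat = Vmax/[E]total = 465 μM/s / 2.25 μM = 207 s⁻¹.

207 s⁻¹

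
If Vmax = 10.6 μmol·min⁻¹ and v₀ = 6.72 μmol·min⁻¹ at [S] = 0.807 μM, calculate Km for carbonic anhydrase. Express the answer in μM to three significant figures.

v/Vmax = 6.72/10.6 = 0.6340 = [S]/(Km+[S]).
So Km + [S] = [S]/0.6340 = 1.273 μM, giving Km = 1.273 − 0.807 = 0.466 μM.

0.466 μM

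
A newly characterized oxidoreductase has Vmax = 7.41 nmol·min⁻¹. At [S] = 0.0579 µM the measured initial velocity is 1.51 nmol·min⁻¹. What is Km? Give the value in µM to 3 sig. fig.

0.226 µM

From v = Vmax[S]/(Km+[S]), Km = [S](Vmax − v)/v.
Km = 0.0579 × (7.41 − 1.51) / 1.51 = 0.3416/1.51 = 0.226 µM.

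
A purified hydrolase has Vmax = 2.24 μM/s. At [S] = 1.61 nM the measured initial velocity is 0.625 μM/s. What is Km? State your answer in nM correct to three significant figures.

v/Vmax = 0.625/2.24 = 0.2790 = [S]/(Km+[S]).
So Km + [S] = [S]/0.2790 = 5.770 nM, giving Km = 5.770 − 1.61 = 4.16 nM.

4.16 nM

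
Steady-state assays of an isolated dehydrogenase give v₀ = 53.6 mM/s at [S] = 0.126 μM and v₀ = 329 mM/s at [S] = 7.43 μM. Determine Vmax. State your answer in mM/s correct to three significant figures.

In reciprocal form, 1/v = (Km/Vmax)·(1/[S]) + 1/Vmax. The two points give (1/[S], 1/v) = (7.937, 0.01866) and (0.1346, 0.003040).
Slope = (0.01866 − 0.003040)/(7.937 − 0.1346) = 0.002002; intercept = 0.01866 − 0.002002×7.937 = 0.002770.
Vmax = 1/intercept = 361 mM/s; Km = slope × Vmax = 0.002002 × 361 = 0.723 μM.

361 mM/s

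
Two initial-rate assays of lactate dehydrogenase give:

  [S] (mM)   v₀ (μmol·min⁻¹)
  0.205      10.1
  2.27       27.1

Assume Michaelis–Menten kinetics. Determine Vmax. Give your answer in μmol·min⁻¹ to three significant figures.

32.5 μmol·min⁻¹

From v = Vmax[S]/(Km+[S]), each point gives Vmax = v(Km+[S])/[S].
Equating: 10.1(Km+0.205)/0.205 = 27.1(Km+2.27)/2.27.
49.27·Km + 10.1 = 11.94·Km + 27.1, so (49.27 − 11.94)·Km = 27.1 − 10.1.
Km = 17.00/37.33 = 0.455 mM; then Vmax = 10.1(0.455+0.205)/0.205 = 32.5 μmol·min⁻¹.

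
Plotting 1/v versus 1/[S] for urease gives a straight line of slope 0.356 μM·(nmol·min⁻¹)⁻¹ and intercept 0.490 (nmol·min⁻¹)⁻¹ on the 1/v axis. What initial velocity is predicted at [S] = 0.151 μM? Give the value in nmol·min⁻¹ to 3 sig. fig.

The y-intercept is 1/Vmax, so Vmax = 1/0.490 = 2.04 nmol·min⁻¹.
The slope is Km/Vmax, so Km = 0.356 × 2.04 = 0.727 μM.
Then v = 2.04 × 0.151/(0.727 + 0.151) = 0.351 nmol·min⁻¹.

0.351 nmol·min⁻¹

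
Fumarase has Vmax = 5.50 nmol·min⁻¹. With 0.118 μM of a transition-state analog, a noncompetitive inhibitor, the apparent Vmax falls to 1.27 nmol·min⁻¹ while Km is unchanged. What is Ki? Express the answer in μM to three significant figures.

0.0354 μM

Noncompetitive: Vmax,app = Vmax/α with α = 1 + [I]/Ki.
α = Vmax/Vmax,app = 5.50/1.27 = 4.331.
Ki = [I]/(α − 1) = 0.118/3.331 = 0.0354 μM.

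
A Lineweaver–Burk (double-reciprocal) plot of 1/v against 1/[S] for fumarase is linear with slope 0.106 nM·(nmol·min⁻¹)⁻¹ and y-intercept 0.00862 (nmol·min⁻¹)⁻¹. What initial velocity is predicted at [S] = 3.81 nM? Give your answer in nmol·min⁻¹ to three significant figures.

The y-intercept is 1/Vmax, so Vmax = 1/0.00862 = 116 nmol·min⁻¹.
The slope is Km/Vmax, so Km = 0.106 × 116 = 12.3 nM.
Then v = 116 × 3.81/(12.3 + 3.81) = 27.4 nmol·min⁻¹.

27.4 nmol·min⁻¹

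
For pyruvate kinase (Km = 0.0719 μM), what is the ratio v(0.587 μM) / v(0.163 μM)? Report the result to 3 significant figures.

1.28

The fractional saturations are [S]/(Km+[S]) = 0.163/0.2349 = 0.6939 and 0.587/0.6589 = 0.8909.
v₂/v₁ is just their ratio: 0.8909/0.6939 = 1.28.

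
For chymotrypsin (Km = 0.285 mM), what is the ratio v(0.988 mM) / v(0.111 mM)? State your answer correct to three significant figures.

2.77

Since Vmax cancels, v₂/v₁ = [S]₂(Km+[S]₁) / [S]₁(Km+[S]₂).
= 0.988×(0.285+0.111) / (0.111×(0.285+0.988)) = 0.3912/0.1413 = 2.77.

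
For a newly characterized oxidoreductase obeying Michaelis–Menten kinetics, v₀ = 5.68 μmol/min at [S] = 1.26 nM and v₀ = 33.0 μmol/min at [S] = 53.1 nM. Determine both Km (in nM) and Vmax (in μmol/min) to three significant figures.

Km = 7.03 nM; Vmax = 37.4 μmol/min

In reciprocal form, 1/v = (Km/Vmax)·(1/[S]) + 1/Vmax. The two points give (1/[S], 1/v) = (0.7937, 0.1761) and (0.01883, 0.03030).
Slope = (0.1761 − 0.03030)/(0.7937 − 0.01883) = 0.1881; intercept = 0.1761 − 0.1881×0.7937 = 0.02676.
Vmax = 1/intercept = 37.4 μmol/min; Km = slope × Vmax = 0.1881 × 37.4 = 7.03 nM.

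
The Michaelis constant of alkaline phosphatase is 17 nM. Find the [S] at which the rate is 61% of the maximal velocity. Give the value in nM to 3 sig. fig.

v/Vmax = [S]/(Km+[S]) = 0.61, so [S] = Km·0.61/(1 − 0.61) = 17 × 1.564.
[S] = 26.6 nM.

26.6 nM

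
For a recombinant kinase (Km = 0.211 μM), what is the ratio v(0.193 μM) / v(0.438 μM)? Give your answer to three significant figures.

The fractional saturations are [S]/(Km+[S]) = 0.438/0.6490 = 0.6749 and 0.193/0.4040 = 0.4777.
v₂/v₁ is just their ratio: 0.4777/0.6749 = 0.708.

0.708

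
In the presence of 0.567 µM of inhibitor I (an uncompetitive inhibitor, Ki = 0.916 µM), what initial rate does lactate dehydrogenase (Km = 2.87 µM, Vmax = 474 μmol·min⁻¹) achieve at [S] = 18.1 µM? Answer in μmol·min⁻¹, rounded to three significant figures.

267 μmol·min⁻¹

α = 1 + [I]/Ki = 1 + 0.567/0.916 = 1.619.
For an uncompetitive inhibitor, both parameters are divided by α, giving Vmax/α and Km/α: Km,app = 1.77 µM, Vmax,app = 293 μmol·min⁻¹.
v = Vmax,app·[S]/(Km,app + [S]) = 293 × 18.1/(1.77 + 18.1) = 267 μmol·min⁻¹.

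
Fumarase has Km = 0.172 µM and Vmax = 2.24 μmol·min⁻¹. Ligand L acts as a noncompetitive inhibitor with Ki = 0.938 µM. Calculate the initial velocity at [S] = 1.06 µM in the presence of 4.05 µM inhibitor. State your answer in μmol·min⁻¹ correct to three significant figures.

With α = 1 + [I]/Ki = 1 + 4.05/0.938 = 5.318, the noncompetitive rate law is v = (Vmax/α)·[S] / (Km + [S]).
v = (2.24/5.318)×1.06 / (0.172 + 1.06) = 0.4465/1.232 = 0.362 μmol·min⁻¹.

0.362 μmol·min⁻¹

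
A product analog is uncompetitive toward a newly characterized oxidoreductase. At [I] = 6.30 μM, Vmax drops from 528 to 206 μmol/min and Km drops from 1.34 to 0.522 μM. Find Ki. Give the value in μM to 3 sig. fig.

4.03 μM

Uncompetitive: Vmax,app = Vmax/α (and Km,app = Km/α) with α = 1 + [I]/Ki.
α = Vmax/Vmax,app = 528/206 = 2.563.
Since α = 1 + [I]/Ki, [I]/Ki = 2.563 − 1 = 1.563 and Ki = 6.30/1.563 = 4.03 μM.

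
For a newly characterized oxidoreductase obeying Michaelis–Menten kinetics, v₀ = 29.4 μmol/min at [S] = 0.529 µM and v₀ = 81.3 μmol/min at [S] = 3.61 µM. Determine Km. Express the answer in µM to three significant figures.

1.57 µM

In reciprocal form, 1/v = (Km/Vmax)·(1/[S]) + 1/Vmax. The two points give (1/[S], 1/v) = (1.890, 0.03401) and (0.2770, 0.01230).
Slope = (0.03401 − 0.01230)/(1.890 − 0.2770) = 0.01346; intercept = 0.03401 − 0.01346×1.890 = 0.008572.
Vmax = 1/intercept = 117 μmol/min; Km = slope × Vmax = 0.01346 × 117 = 1.57 µM.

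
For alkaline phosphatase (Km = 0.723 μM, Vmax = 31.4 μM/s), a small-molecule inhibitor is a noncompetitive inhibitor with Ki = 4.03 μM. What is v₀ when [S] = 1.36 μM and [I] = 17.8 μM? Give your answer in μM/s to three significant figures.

3.78 μM/s

α = 1 + [I]/Ki = 1 + 17.8/4.03 = 5.417.
For a noncompetitive inhibitor, Vmax is reduced to Vmax/α while Km is unchanged: Km,app = 0.723 μM, Vmax,app = 5.80 μM/s.
v = Vmax,app·[S]/(Km,app + [S]) = 5.80 × 1.36/(0.723 + 1.36) = 3.78 μM/s.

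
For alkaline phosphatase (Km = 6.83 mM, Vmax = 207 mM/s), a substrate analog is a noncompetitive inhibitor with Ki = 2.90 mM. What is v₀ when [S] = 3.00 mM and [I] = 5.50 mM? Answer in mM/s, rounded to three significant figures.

21.8 mM/s

With α = 1 + [I]/Ki = 1 + 5.50/2.90 = 2.897, the noncompetitive rate law is v = (Vmax/α)·[S] / (Km + [S]).
v = (207/2.897)×3.00 / (6.83 + 3.00) = 214.4/9.830 = 21.8 mM/s.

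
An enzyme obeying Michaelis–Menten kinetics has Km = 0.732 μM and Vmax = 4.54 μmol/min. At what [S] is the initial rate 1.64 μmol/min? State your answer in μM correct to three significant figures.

0.414 μM

The required fractional saturation is v/Vmax = 1.64/4.54 = 0.3612.
Then [S]/(Km+[S]) = 0.3612 ⇒ [S] = 0.732 × 0.3612/(1 − 0.3612) = 0.414 μM.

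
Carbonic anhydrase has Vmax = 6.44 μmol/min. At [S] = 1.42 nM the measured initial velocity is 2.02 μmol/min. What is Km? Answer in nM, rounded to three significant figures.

From v = Vmax[S]/(Km+[S]), Km = [S](Vmax − v)/v.
Km = 1.42 × (6.44 − 2.02) / 2.02 = 6.276/2.02 = 3.11 nM.

3.11 nM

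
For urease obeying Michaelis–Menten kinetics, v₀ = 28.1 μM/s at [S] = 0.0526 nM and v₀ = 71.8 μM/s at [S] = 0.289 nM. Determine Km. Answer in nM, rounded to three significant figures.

0.153 nM

In reciprocal form, 1/v = (Km/Vmax)·(1/[S]) + 1/Vmax. The two points give (1/[S], 1/v) = (19.01, 0.03559) and (3.460, 0.01393).
Slope = (0.03559 − 0.01393)/(19.01 − 3.460) = 0.001393; intercept = 0.03559 − 0.001393×19.01 = 0.009108.
Vmax = 1/intercept = 110 μM/s; Km = slope × Vmax = 0.001393 × 110 = 0.153 nM.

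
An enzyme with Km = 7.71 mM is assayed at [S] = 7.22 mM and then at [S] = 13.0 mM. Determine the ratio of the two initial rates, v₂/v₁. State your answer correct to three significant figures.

1.30

The fractional saturations are [S]/(Km+[S]) = 7.22/14.93 = 0.4836 and 13.0/20.71 = 0.6277.
v₂/v₁ is just their ratio: 0.6277/0.4836 = 1.30.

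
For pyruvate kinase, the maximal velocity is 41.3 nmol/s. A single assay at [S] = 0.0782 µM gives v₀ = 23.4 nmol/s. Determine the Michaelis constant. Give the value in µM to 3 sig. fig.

From v = Vmax[S]/(Km+[S]), Km = [S](Vmax − v)/v.
Km = 0.0782 × (41.3 − 23.4) / 23.4 = 1.400/23.4 = 0.0598 µM.

0.0598 µM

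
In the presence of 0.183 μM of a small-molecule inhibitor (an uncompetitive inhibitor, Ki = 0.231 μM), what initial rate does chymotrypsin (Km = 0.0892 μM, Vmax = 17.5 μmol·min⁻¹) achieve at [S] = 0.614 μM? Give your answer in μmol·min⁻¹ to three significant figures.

9.03 μmol·min⁻¹

With α = 1 + [I]/Ki = 1 + 0.183/0.231 = 1.792, the uncompetitive rate law is v = (Vmax/α)·[S] / (Km/α + [S]).
v = (17.5/1.792)×0.614 / (0.0892/1.792 + 0.614) = 5.995/0.6638 = 9.03 μmol·min⁻¹.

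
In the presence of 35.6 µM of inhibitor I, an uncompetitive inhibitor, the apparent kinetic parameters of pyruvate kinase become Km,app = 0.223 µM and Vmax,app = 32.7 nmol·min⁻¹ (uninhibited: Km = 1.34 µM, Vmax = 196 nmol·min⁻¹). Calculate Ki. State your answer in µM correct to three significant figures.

7.13 µM

Uncompetitive: Vmax,app = Vmax/α (and Km,app = Km/α) with α = 1 + [I]/Ki.
α = Vmax/Vmax,app = 196/32.7 = 5.994.
Since α = 1 + [I]/Ki, [I]/Ki = 5.994 − 1 = 4.994 and Ki = 35.6/4.994 = 7.13 µM.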